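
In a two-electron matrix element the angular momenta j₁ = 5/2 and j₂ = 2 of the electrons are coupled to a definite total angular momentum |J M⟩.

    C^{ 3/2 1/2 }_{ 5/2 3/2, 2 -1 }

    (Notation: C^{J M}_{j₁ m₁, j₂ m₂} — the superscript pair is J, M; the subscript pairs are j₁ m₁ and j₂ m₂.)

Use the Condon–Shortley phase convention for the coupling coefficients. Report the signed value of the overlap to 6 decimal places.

triangle: 3!·2!·1!/7! = 12/5040
(j±m)!: 4!·1!·1!·3!·2!·1! = 288
prefactor² = (2J+1)·Δ·N² = 96/35
  k=0: +1/(0!·3!·1!·1!·1!·0!) = 1/6
  k=1: −1/(1!·2!·0!·0!·2!·1!) = -1/4
Σ = -1/12  ⇒  CG² = 96/35·(-1/12)² = 2/105
CG = −√(2/105) = -0.138013

−√(2/105) ≈ -0.138013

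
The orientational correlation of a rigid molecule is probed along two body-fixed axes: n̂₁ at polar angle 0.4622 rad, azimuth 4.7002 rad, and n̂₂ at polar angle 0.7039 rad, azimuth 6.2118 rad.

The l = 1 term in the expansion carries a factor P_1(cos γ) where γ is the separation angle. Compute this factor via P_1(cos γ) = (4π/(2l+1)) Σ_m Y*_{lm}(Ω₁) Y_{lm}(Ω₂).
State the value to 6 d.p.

Addition theorem: P_1(cos γ) = (4π/3) Σ_m Y*_{lm}(Ω₁) Y_{lm}(Ω₂), m = −1…1:
  m=-1: (-0.00188 - 0.15405j) × (0.22303 + 0.01595j) = 0.00204 - 0.03439j  (running Σ = 0.00204 - 0.03439j)
  m=0: (0.43734 + 0.00000j) × (0.37247 + 0.00000j) = 0.16290 + 0.00000j  (running Σ = 0.16493 - 0.03439j)
  m=1: (0.00188 - 0.15405j) × (-0.22303 + 0.01595j) = 0.00204 + 0.03439j  (running Σ = 0.16697 + 0.00000j)
Σ over m = 0.16697 + 0.00000j; ×(4π/3) → 0.69941 + 0.00000j. Real part: 0.699410

0.699410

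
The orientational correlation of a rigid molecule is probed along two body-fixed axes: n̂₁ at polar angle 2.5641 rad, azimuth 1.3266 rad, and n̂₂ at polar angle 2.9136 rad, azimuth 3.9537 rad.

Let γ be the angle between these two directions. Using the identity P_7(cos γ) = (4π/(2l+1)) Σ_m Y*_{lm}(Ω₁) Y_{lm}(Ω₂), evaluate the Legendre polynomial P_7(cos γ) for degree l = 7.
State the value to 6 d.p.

0.121595

Term-by-term m-sum for l=7 (normalisation 4π/15 = 0.837758):
  term(m=-7) = (0.000000, 0.000000)   from Y*(Ω₁)=(-0.007157, 0.000998), Y(Ω₂)=(-0.000012, -0.000008)
  term(m=-6) = (-0.000010, 0.000001)   from Y*(Ω₁)=(0.004375, -0.041266), Y(Ω₂)=(-0.000039, -0.000240)
  term(m=-5) = (0.000299, -0.000191)   from Y*(Ω₁)=(0.135821, 0.049550), Y(Ω₂)=(0.001488, -0.001950)
  term(m=-4) = (-0.002728, 0.005149)   from Y*(Ω₁)=(-0.187238, 0.277233), Y(Ω₂)=(0.017318, -0.001857)
  term(m=-3) = (-0.001178, -0.043120)   from Y*(Ω₁)=(-0.326662, -0.363123), Y(Ω₂)=(0.067246, 0.057249)
  term(m=-2) = (0.050953, 0.084654)   from Y*(Ω₁)=(0.284558, -0.151193), Y(Ω₂)=(0.016372, 0.306193)
  term(m=-1) = (0.110894, 0.062685)   from Y*(Ω₁)=(-0.048550, -0.194849), Y(Ω₂)=(-0.436427, 0.460386)
  term(m=+0) = (-0.171318, 0.000000)   from Y*(Ω₁)=(0.398788, -0.000000), Y(Ω₂)=(-0.429595, 0.000000)
  term(m=+1) = (0.110894, -0.062685)   from Y*(Ω₁)=(0.048550, -0.194849), Y(Ω₂)=(0.436427, 0.460386)
  term(m=+2) = (0.050953, -0.084654)   from Y*(Ω₁)=(0.284558, 0.151193), Y(Ω₂)=(0.016372, -0.306193)
  term(m=+3) = (-0.001178, 0.043120)   from Y*(Ω₁)=(0.326662, -0.363123), Y(Ω₂)=(-0.067246, 0.057249)
  term(m=+4) = (-0.002728, -0.005149)   from Y*(Ω₁)=(-0.187238, -0.277233), Y(Ω₂)=(0.017318, 0.001857)
  term(m=+5) = (0.000299, 0.000191)   from Y*(Ω₁)=(-0.135821, 0.049550), Y(Ω₂)=(-0.001488, -0.001950)
  term(m=+6) = (-0.000010, -0.000001)   from Y*(Ω₁)=(0.004375, 0.041266), Y(Ω₂)=(-0.000039, 0.000240)
  term(m=+7) = (0.000000, -0.000000)   from Y*(Ω₁)=(0.007157, 0.000998), Y(Ω₂)=(0.000012, -0.000008)
Accumulated sum (0.145143, 0.000000); after 4π/(2l+1) scaling, (0.121595, 0.000000) ⇒ P_7 = 0.121595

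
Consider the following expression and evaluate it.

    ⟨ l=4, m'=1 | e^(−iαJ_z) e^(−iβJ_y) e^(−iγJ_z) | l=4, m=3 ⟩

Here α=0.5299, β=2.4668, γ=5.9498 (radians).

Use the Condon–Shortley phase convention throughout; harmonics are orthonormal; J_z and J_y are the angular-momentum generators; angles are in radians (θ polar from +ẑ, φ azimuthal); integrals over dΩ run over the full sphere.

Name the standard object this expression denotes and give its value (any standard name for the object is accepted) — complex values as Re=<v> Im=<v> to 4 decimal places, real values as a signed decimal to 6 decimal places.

This is a Wigner D-matrix element — the rotation-matrix element ⟨l m'| R(α,β,γ) |l m⟩ in the angular-momentum basis.
D^4_{1,3}(0.5299,2.4668,5.9498) = e^{-i·1·0.5299}·d^4_{1,3}(2.4668)·e^{-i·3·5.9498}. Compute d first:
With c≡cos(β/2)=0.331031 and s≡sin(β/2)=0.943620, N=[120·6·5040·1]^{1/2}=1904.940944
k: max(0,(3)−(1))=2 … min(4+(3),4−(1))=3
  k=2: (−1)^0·1904.9409/(240)·0.3310^6·0.9436^2 = +0.009300
  k=3: (−1)^1·1904.9409/(144)·0.3310^4·0.9436^4 = -0.125946
d^4_{1,3}(2.4668) = +0.009300 -0.125946 = -0.116646
Attach z-rotation phases: D = e^{-i(1)(0.5299)}·(-0.116646)·e^{-i(3)(5.9498)} = -0.103984-0.052854i

Wigner D-matrix element, Re=-0.1040 Im=-0.0529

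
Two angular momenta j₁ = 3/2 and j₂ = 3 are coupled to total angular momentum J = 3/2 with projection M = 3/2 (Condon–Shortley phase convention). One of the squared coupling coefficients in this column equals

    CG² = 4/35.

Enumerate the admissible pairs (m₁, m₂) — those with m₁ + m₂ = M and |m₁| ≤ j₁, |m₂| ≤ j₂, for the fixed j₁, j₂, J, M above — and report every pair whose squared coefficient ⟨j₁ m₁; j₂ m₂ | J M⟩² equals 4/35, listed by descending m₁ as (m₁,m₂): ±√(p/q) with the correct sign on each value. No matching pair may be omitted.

(1/2,1): −√(4/35)

Admissible pairs with m₁+m₂ = M = 3/2: (-3/2,3), (-1/2,2), (1/2,1), (3/2,0)
  (m₁,m₂)=(3/2,0): CG² = 1/35, CG = +√(1/35)
  (m₁,m₂)=(1/2,1): CG² = 4/35, CG = −√(4/35)   ← matches the target
  (m₁,m₂)=(-1/2,2): CG² = 2/7, CG = +√(2/7)
  (m₁,m₂)=(-3/2,3): CG² = 4/7, CG = −√(4/7)
Pairs with CG² = 4/35: (1/2,1): −√(4/35)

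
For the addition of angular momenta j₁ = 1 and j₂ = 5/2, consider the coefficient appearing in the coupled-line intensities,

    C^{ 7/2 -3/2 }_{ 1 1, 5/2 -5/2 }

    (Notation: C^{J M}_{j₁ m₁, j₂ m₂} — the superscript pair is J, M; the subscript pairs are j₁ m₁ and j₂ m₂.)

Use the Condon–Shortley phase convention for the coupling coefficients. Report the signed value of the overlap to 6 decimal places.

triangle: 0!·2!·5!/8! = 240/40320
(j±m)!: 2!·0!·0!·5!·2!·5! = 57600
prefactor² = (2J+1)·Δ·N² = 19200/7
  k=0: +1/(0!·0!·0!·0!·2!·5!) = 1/240
Σ = 1/240  ⇒  CG² = 19200/7·(1/240)² = 1/21
CG = +√(1/21) = +0.218218

+√(1/21) ≈ +0.218218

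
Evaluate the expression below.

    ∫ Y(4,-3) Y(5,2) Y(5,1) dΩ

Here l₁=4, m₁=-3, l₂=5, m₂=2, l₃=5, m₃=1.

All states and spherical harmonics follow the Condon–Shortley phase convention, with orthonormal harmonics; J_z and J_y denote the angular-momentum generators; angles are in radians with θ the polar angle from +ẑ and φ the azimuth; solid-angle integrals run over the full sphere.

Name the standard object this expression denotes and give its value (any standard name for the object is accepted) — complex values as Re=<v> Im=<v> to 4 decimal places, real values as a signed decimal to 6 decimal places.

This is a Gaunt coefficient — the integral of a triple product of spherical harmonics over the sphere.
Checks pass: Σm=0; 14 even; l₃=5∈[1,9].
(2·4+1)(2·5+1)(2·5+1) = 1089
Δ: 4! 4! 6! / 15! → 1/3153150
sum: t=0:+1/69120 t=1:−1/1728 t=2:+1/576 t=3:−1/1728 t=4:+1/69120 = 7/11520
3j²(4 5 5; 0 0 0) = Δ·Π!·Σ² = 2/143  (sign -1)
sum: t=3:−1/6912 t=4:+1/5184 = 1/20736
3j²(4 5 5; -3 2 1) = Δ·Π!·Σ² = 5/2574  (sign +1)
combine: 4πI² = 1089·2/143·5/2574 = 5/169
take √, sign -1: I = -0.04852178

Gaunt coefficient, -0.048522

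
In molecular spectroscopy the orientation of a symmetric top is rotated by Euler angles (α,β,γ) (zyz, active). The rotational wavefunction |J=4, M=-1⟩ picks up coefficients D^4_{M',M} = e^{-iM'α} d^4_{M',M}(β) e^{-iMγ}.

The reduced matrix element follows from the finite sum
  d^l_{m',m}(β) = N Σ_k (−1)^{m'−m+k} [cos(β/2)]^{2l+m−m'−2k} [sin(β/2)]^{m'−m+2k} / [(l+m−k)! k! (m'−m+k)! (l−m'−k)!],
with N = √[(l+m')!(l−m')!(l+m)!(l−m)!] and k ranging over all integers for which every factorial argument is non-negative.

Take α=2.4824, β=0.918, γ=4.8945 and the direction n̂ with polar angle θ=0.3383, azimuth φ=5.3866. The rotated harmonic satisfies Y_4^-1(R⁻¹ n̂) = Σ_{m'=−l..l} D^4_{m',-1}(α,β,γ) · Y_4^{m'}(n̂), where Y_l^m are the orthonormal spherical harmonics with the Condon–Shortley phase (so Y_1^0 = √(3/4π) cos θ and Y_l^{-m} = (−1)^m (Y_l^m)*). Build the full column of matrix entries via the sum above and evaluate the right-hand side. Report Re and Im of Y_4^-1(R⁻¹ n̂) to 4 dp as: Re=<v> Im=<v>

Need the full column D^4_{m',-1} for m'=−4..4 at α=2.4824, β=0.9180, γ=4.8945.
cos(β/2)=0.896496, sin(β/2)=0.443052
d^4_{-4,-1}: single k=3 term ⇒ +0.376877;  D = -0.239004+0.291399i
d^4_{-3,-1}: k∈[2..3] ⇒ +0.808853 -0.329254 = +0.479599;  D = +0.467546-0.106848i
d^4_{-2,-1}: k∈[1..3] ⇒ +0.874841 -1.068345 +0.173953 = -0.019551;  D = +0.017734+0.008230i
d^4_{-1,-1}: k∈[0..3] ⇒ +0.417241 -1.528588 +0.746677 -0.060789 = -0.425459;  D = -0.195366-0.377952i
d^4_{0,-1}: k∈[0..3] ⇒ -0.922164 +1.351362 -0.330053 +0.013435 = +0.112580;  D = +0.020389-0.110718i
d^4_{1,-1}: k∈[0..3] ⇒ +1.019059 -0.746677 +0.091183 -0.001485 = +0.362080;  D = -0.269935+0.241323i
d^4_{2,-1}: k∈[0..2] ⇒ -0.712230 +0.260930 -0.012746 = -0.464046;  D = -0.462900+0.032596i
d^4_{3,-1}: k∈[0..1] ⇒ +0.329254 -0.048250 = +0.281004;  D = -0.233671-0.156081i
d^4_{4,-1}: single k=0 term ⇒ -0.092047;  D = -0.029192-0.087296i
Y_4^{m'}(θ=0.3383,φ=5.3866) and Σ D·Y over m':
  (-0.2390+0.2914i)·(-0.0048-0.0023i)  (+0.4675-0.1068i)·(-0.0388+0.0188i)  (+0.0177+0.0082i)·(-0.0425+0.1879i)  (-0.1954-0.3780i)·(+0.2986+0.3736i)  (+0.0204-0.1107i)·(+0.4251+0.0000i)  (-0.2699+0.2413i)·(-0.2986+0.3736i)  (-0.4629+0.0326i)·(-0.0425-0.1879i)  (-0.2337-0.1561i)·(+0.0388+0.0188i)  (-0.0292-0.0873i)·(-0.0048+0.0023i)
Y_4^-1(R⁻¹ n̂) = +0.085372-0.315219i

Re=0.0854 Im=-0.3152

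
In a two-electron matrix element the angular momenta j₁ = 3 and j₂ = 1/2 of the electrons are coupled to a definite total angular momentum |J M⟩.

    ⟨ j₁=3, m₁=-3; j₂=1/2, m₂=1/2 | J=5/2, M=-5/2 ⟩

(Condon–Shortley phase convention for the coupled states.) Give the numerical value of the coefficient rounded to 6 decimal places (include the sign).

j₁+j₂−J=1  J+j₁−j₂=5  J−j₁+j₂=0  j₁+j₂+J+1=7
(j₁±m₁, j₂±m₂, J±M) = (0,6,1,0,0,5)
P² = 86400/7
sum k=1..1:
  [1] −1/120 = -1/120
S = -1/120
C² = P²·S² = 6/7 ; C = -0.925820

−√(6/7) = -0.925820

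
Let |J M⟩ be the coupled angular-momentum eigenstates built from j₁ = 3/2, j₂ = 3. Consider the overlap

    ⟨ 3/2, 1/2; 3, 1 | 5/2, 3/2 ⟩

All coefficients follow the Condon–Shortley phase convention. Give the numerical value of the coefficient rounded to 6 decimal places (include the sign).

-0.591608

triangle: 2!*1!*4!/8! = 48/40320
(j±m)!: 2!*1!*4!*2!*4!*1! = 2304
prefactor² = (2J+1)*Δ*N² = 576/35
  k=0: +1/(0!*2!*1!*4!*0!*0!) = 1/48
  k=1: −1/(1!*1!*0!*3!*1!*1!) = -1/6
Σ = -7/48  ⇒  CG² = 576/35*(-7/48)² = 7/20
CG = −√(7/20) = -0.591608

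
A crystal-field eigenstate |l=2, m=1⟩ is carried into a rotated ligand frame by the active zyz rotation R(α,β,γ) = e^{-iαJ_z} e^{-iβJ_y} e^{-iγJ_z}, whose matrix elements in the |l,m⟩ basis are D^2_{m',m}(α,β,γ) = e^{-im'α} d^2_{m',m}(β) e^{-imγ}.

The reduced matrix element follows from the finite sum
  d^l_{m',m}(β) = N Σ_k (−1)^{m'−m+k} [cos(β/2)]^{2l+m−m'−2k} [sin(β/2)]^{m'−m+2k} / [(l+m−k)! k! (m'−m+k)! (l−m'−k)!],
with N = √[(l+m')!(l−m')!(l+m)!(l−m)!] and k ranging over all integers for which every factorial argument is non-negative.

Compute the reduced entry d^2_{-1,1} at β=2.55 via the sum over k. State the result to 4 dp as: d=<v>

d=-0.6040

d^2_{-1,1}(β=2.5500) via the finite sum:
Half-angle: c=0.291502, s=0.956570. N=√(1·6·6·1)=6.000000
k: max(0,(1)−(-1))=2 … min(2+(1),2−(-1))=3
  k=2: (−1)^0·6.0000/(2)·0.2915^2·0.9566^2 = +0.233258
  k=3: (−1)^1·6.0000/(6)·0.2915^0·0.9566^4 = -0.837274
d^2_{-1,1}(2.5500) = +0.233258 -0.837274 = -0.604016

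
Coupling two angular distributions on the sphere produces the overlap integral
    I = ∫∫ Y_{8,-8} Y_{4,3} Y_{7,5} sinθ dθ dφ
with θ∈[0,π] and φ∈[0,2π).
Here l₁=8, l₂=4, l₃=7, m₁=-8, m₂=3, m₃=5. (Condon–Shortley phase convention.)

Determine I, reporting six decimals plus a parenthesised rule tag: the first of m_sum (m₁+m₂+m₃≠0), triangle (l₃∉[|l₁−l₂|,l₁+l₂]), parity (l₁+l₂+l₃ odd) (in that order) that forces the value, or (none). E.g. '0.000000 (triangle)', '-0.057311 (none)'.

0.000000 (parity)

Σlᵢ=19 odd — θ-integrand is odd under cosθ→−cosθ; I=0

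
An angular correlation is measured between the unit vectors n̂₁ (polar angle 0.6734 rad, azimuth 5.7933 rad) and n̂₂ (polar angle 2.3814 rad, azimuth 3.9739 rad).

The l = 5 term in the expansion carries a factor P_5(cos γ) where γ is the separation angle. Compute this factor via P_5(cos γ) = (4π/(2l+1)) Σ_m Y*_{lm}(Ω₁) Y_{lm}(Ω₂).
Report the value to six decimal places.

0.316595

Addition theorem: P_5(cos γ) = (4π/11) Σ_m Y*_{lm}(Ω₁) Y_{lm}(Ω₂), m = −5…5:
  [-5]  conj(Y_{5,-5})(Ω₁) = -0.03371 - 0.02794j ; Y_{5,-5}(Ω₂) = 0.03774 - 0.06143j ; Δ = -0.00299 + 0.00102j
  [-4]  conj(Y_{5,-4})(Ω₁) = -0.06578 - 0.16061j ; Y_{5,-4}(Ω₂) = 0.23558 - 0.04473j ; Δ = -0.02268 - 0.03489j
  [-3]  conj(Y_{5,-3})(Ω₁) = 0.03812 - 0.37564j ; Y_{5,-3}(Ω₂) = 0.33715 + 0.25348j ; Δ = 0.10807 - 0.11698j
  [-2]  conj(Y_{5,-2})(Ω₁) = 0.23922 - 0.35649j ; Y_{5,-2}(Ω₂) = 0.03144 + 0.33418j ; Δ = 0.12665 + 0.06873j
  [-1]  conj(Y_{5,-1})(Ω₁) = 0.05049 - 0.02693j ; Y_{5,-1}(Ω₂) = 0.08324 - 0.09144j ; Δ = 0.00174 - 0.00686j
  [+0]  conj(Y_{5,0})(Ω₁) = -0.38857 + 0.00000j ; Y_{5,0}(Ω₂) = 0.37176 + 0.00000j ; Δ = -0.14446 + 0.00000j
  [+1]  conj(Y_{5,1})(Ω₁) = -0.05049 - 0.02693j ; Y_{5,1}(Ω₂) = -0.08324 - 0.09144j ; Δ = 0.00174 + 0.00686j
  [+2]  conj(Y_{5,2})(Ω₁) = 0.23922 + 0.35649j ; Y_{5,2}(Ω₂) = 0.03144 - 0.33418j ; Δ = 0.12665 - 0.06873j
  [+3]  conj(Y_{5,3})(Ω₁) = -0.03812 - 0.37564j ; Y_{5,3}(Ω₂) = -0.33715 + 0.25348j ; Δ = 0.10807 + 0.11698j
  [+4]  conj(Y_{5,4})(Ω₁) = -0.06578 + 0.16061j ; Y_{5,4}(Ω₂) = 0.23558 + 0.04473j ; Δ = -0.02268 + 0.03489j
  [+5]  conj(Y_{5,5})(Ω₁) = 0.03371 - 0.02794j ; Y_{5,5}(Ω₂) = -0.03774 - 0.06143j ; Δ = -0.00299 - 0.00102j
Σ over m = 0.27713 + 0.00000j; ×(4π/11) → 0.31659 + 0.00000j. Real part: 0.316595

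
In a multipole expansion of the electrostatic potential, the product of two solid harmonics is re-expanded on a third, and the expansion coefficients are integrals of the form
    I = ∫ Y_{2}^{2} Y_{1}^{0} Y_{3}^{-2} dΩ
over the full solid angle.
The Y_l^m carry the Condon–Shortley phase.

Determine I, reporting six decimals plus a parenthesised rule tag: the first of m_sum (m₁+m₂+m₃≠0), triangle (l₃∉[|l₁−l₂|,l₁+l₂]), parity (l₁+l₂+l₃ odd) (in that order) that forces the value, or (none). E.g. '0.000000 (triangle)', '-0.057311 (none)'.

0.184674 (none)

m-sum 0 ✓  L=6 even ✓  1≤3≤3 ✓
Π(2lᵢ+1) = 5×3×7 = 105
triangle coeff Δ(2,1,3) = 1/105
Σ_t [0,0]: t=0:+1/4 = 1/4
(3j)²=3/35 [(2 1 3; 0 0 0)], sign=-1
Σ_t [0,0]: t=0:+1/24 = 1/24
(3j)²=1/21 [(2 1 3; 2 0 -2)], sign=-1
⇒ 4πI² = 3/7
I = (+1)√(3/7/(4π)) = 0.18467439
No selection rule forces the value: the integral is nonzero (none).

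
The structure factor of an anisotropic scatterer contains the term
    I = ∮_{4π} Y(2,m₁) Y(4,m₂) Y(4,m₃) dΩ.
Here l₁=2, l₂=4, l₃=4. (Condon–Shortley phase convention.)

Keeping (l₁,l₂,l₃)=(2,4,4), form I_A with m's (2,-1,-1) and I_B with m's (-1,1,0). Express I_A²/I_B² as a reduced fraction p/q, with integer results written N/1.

l's match ⇒ only the (l;m) 3-j factors differ between A and B.
A: triangle coeff Δ(2,4,4) = 1/13860; Σ_t [0,0]: t=0:+1/144 = 1/144; (3j)²=10/231 [(2 4 4; 2 -1 -1)], sign=-1
B: triangle coeff Δ(2,4,4) = 1/13860; Σ_t [1,2]: t=1:−1/96 t=2:+1/72 = 1/288; (3j)²=1/462 [(2 4 4; -1 1 0)], sign=+1
I_A²/I_B² = (10/231)/(1/462) = 20/1

20/1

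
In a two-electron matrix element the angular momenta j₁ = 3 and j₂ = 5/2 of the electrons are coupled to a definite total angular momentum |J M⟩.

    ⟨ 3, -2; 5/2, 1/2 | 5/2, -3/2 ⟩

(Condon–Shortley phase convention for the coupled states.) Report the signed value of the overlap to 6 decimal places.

√[6·3!3!2!/9! · 1!5!3!2!1!4!] = √(288/7)
  +(−1)^2/∏(2,1,3,1,0,1)! = 1/12  (running 1/12)
  +(−1)^3/∏(3,0,2,0,1,2)! = -1/24  (running 1/24)
⟨..|..⟩ = √(288/7)·(1/24) = +0.267261

+0.267261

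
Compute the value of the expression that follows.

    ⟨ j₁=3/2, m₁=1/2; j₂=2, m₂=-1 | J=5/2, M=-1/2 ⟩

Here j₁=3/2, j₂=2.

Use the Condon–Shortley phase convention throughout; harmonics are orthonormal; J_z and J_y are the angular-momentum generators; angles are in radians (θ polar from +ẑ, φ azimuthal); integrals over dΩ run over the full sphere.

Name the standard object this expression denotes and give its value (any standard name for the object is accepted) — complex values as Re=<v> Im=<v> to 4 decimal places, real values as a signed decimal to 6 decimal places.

This is a Clebsch–Gordan (vector-coupling) coefficient.
√[6·1!2!3!/7! · 2!1!1!3!2!3!] = √(72/35)
  +(−1)^0/∏(0,1,1,1,1,2)! = 1/2  (running 1/2)
  +(−1)^1/∏(1,0,0,0,2,3)! = -1/12  (running 5/12)
⟨..|..⟩ = √(72/35)·(5/12) = +0.597614

Clebsch–Gordan coefficient, +√(5/14) ≈ +0.597614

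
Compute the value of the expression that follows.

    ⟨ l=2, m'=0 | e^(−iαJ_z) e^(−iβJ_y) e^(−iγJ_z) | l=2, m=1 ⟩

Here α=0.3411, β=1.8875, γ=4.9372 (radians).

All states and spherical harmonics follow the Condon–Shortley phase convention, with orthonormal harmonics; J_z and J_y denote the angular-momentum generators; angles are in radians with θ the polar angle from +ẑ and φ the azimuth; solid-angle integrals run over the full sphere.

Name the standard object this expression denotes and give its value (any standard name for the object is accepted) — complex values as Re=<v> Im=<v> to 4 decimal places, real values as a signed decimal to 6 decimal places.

Wigner D-matrix element, Re=-0.0808 Im=-0.3533

This is a Wigner D-matrix element — the rotation-matrix element ⟨l m'| R(α,β,γ) |l m⟩ in the angular-momentum basis.
Split into d^2_{0,1}(β=1.8875) × two z-phases.
c=cos(1.887500/2)=0.586756, s=sin(1.887500/2)=0.809764; N=√[2·2·6·1]=4.898979
k: max(0,(1)−(0))=1 … min(2+(1),2−(0))=2
  k=1: (−1)^0·4.8990/(2)·0.5868^3·0.8098^1 = +0.400687
  k=2: (−1)^1·4.8990/(2)·0.5868^1·0.8098^3 = -0.763147
d^2_{0,1}(1.8875) = +0.400687 -0.763147 = -0.362460
Phases: e^{-i·(0)·0.3411}=+1.000000+0.000000i, e^{-i·(1)·4.9372}=+0.222922+0.974836i ⇒ D=-0.080800-0.353339i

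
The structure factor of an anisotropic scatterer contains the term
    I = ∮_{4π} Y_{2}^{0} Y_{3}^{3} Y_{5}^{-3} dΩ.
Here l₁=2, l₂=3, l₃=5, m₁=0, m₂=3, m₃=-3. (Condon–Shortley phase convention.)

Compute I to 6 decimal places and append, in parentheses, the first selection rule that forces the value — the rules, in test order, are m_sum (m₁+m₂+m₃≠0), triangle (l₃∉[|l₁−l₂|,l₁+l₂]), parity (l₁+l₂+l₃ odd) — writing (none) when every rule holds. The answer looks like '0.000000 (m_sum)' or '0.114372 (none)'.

-0.126792 (none)

Checks pass: Σm=0; 10 even; l₃=5∈[1,5].
(2·2+1)(2·3+1)(2·5+1) = 385
Δ: 0! 4! 6! / 11! → 1/2310
sum: t=0:+1/144 = 1/144
3j²(2 3 5; 0 0 0) = Δ·Π!·Σ² = 10/231  (sign -1)
sum: t=0:+1/2880 = 1/2880
3j²(2 3 5; 0 3 -3) = Δ·Π!·Σ² = 2/165  (sign +1)
combine: 4πI² = 385·10/231·2/165 = 20/99
take √, sign -1: I = -0.12679218
No selection rule forces the value: the integral is nonzero (none).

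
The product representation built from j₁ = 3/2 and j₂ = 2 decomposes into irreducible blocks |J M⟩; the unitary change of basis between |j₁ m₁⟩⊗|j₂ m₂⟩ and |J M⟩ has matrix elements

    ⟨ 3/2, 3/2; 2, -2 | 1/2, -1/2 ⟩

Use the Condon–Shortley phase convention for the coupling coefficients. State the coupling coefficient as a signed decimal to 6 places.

√[2·3!0!1!/5! · 3!0!0!4!0!1!] = √(72/5)
  +(−1)^0/∏(0,3,0,0,0,1)! = 1/6  (running 1/6)
⟨..|..⟩ = √(72/5)·(1/6) = +0.632456

+0.632456  (= +√(2/5))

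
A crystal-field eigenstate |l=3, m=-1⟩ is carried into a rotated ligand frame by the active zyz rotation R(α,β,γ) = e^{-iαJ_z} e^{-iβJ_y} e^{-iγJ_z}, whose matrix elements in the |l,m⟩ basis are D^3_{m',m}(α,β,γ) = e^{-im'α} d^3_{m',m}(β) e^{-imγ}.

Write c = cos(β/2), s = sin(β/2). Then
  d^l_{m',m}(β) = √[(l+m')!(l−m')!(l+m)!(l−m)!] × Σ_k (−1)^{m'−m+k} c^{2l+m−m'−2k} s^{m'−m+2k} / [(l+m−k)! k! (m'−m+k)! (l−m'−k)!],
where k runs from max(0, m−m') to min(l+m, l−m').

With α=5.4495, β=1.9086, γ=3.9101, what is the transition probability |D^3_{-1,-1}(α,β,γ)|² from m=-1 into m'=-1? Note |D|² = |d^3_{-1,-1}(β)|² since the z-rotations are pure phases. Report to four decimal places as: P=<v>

D^3_{-1,-1}(5.4495,1.9086,3.9101) = e^{-i·-1·5.4495}·d^3_{-1,-1}(1.9086)·e^{-i·-1·3.9101}. Compute d first:
Half-angle: c=0.578180, s=0.815909. N=√(2·24·2·24)=48.000000
Admissible k: 0..2 (factorial args all ≥0)
  k=0: (−1)^0·48.0000/(48)·0.5782^6·0.8159^0 = +0.037358
  k=1: (−1)^1·48.0000/(6)·0.5782^4·0.8159^2 = -0.595149
  k=2: (−1)^2·48.0000/(8)·0.5782^2·0.8159^4 = +0.888883
d^3_{-1,-1}(1.9086) = +0.037358 -0.595149 +0.888883 = +0.331092
|D^3_{-1,-1}|² = |d^3_{-1,-1}(β)|² = (+0.331092)² = 0.109622 (the z-rotation phases have unit modulus)

P=0.1096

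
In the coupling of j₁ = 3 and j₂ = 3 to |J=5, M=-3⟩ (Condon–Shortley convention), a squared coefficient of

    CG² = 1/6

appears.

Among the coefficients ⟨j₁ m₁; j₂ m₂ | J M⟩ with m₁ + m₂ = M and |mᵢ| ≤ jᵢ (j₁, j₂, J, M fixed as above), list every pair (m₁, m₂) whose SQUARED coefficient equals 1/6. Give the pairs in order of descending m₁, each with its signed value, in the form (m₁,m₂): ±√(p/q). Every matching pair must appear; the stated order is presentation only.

(-1,-2): +√(1/6); (-2,-1): −√(1/6)

Admissible pairs with m₁+m₂ = M = -3: (-3,0), (-2,-1), (-1,-2), (0,-3)
  (m₁,m₂)=(0,-3): CG² = 1/3, CG = +√(1/3)
  (m₁,m₂)=(-1,-2): CG² = 1/6, CG = +√(1/6)   ← matches the target
  (m₁,m₂)=(-2,-1): CG² = 1/6, CG = −√(1/6)   ← matches the target
  (m₁,m₂)=(-3,0): CG² = 1/3, CG = −√(1/3)
Pairs with CG² = 1/6: (-1,-2): +√(1/6); (-2,-1): −√(1/6)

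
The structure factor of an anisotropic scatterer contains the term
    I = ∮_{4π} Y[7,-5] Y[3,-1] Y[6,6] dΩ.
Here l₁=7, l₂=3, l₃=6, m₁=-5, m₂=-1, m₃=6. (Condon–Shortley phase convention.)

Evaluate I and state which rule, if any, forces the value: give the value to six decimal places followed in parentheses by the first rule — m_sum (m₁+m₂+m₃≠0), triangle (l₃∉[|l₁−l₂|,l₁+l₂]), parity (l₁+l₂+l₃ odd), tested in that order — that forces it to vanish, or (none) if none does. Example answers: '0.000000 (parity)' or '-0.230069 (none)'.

Checks pass: Σm=0; 16 even; l₃=6∈[4,10].
(2·7+1)(2·3+1)(2·6+1) = 1365
Δ: 4! 10! 2! / 17! → 1/2042040
sum: t=1:−1/207360 t=2:+1/57600 t=3:−1/207360 = 1/129600
3j²(7 3 6; 0 0 0) = Δ·Π!·Σ² = 168/12155  (sign +1)
sum: t=2:+1/29030400 = 1/29030400
3j²(7 3 6; -5 -1 6) = Δ·Π!·Σ² = 99/7735  (sign +1)
combine: 4πI² = 1365·168/12155·99/7735 = 4536/18785
take √, sign +1: I = 0.13862003
No selection rule forces the value: the integral is nonzero (none).

0.138620 (none)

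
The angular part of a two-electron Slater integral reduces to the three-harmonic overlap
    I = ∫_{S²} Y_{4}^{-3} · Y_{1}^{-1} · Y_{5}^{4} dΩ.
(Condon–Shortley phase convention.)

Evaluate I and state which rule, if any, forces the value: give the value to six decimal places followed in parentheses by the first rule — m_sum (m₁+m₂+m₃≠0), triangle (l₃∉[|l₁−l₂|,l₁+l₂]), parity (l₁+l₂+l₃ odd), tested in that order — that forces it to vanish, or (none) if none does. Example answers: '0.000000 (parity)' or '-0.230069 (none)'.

m-sum 0 ✓  L=10 even ✓  3≤5≤5 ✓
Π(2lᵢ+1) = 9×3×11 = 297
triangle coeff Δ(4,1,5) = 1/495
Σ_t [0,0]: t=0:+1/576 = 1/576
(3j)²=5/99 [(4 1 5; 0 0 0)], sign=-1
Σ_t [0,0]: t=0:+1/10080 = 1/10080
(3j)²=4/55 [(4 1 5; -3 -1 4)], sign=-1
⇒ 4πI² = 12/11
I = (+1)√(12/11/(4π)) = 0.29463840
No selection rule forces the value: the integral is nonzero (none).

0.294638 (none)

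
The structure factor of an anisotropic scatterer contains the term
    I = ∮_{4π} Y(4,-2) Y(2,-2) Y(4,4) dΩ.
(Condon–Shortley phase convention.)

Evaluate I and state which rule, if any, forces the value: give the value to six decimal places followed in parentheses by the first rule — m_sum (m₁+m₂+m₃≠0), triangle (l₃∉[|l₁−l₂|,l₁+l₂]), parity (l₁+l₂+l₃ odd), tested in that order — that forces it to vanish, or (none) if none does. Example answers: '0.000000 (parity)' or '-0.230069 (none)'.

-0.106180 (none)

Checks pass: Σm=0; 10 even; l₃=4∈[2,6].
(2·4+1)(2·2+1)(2·4+1) = 405
Δ: 2! 6! 2! / 11! → 1/13860
sum: t=0:+1/192 t=1:−1/36 t=2:+1/192 = -5/288
3j²(4 2 4; 0 0 0) = Δ·Π!·Σ² = 20/693  (sign -1)
sum: t=0:+1/2880 = 1/2880
3j²(4 2 4; -2 -2 4) = Δ·Π!·Σ² = 2/165  (sign +1)
combine: 4πI² = 405·20/693·2/165 = 120/847
take √, sign -1: I = -0.10618031
No selection rule forces the value: the integral is nonzero (none).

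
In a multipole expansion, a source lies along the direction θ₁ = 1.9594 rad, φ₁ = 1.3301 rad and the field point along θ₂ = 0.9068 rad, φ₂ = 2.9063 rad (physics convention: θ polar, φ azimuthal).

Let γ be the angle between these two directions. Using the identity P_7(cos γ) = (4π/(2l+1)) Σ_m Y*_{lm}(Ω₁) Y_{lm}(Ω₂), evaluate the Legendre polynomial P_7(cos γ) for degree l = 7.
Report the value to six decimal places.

Expand P_7 via completeness: Σ_{m} conj(Y_{7,m}) at Ω₁ times Y_{7,m} at Ω₂ —
  term(m=-7) = +0.001033+0.027291i   from Y*(Ω₁)=-0.288807+0.033090i, Y(Ω₂)=+0.007157-0.093677i
  term(m=-6) = +0.122436-0.003971i   from Y*(Ω₁)=+0.056236-0.441759i, Y(Ω₂)=+0.043565+0.271609i
  term(m=-5) = -0.002551-0.094398i   from Y*(Ω₁)=+0.201379+0.077486i, Y(Ω₂)=-0.168141-0.404060i
  term(m=-4) = +0.077904-0.001684i   from Y*(Ω₁)=+0.132078-0.189778i, Y(Ω₂)=+0.198447+0.272390i
  term(m=-3) = +0.000390+0.024066i   from Y*(Ω₁)=+0.204462+0.232140i, Y(Ω₂)=+0.059214+0.050473i
  term(m=-2) = -0.040247+0.000435i   from Y*(Ω₁)=+0.096994-0.050668i, Y(Ω₂)=-0.327829-0.166768i
  term(m=-1) = +0.000142+0.026344i   from Y*(Ω₁)=+0.076771+0.312770i, Y(Ω₂)=+0.079546+0.019070i
  term(m=+0) = +0.024849+0.000000i   from Y*(Ω₁)=+0.072219-0.000000i, Y(Ω₂)=+0.344074+0.000000i
  term(m=+1) = +0.000142-0.026344i   from Y*(Ω₁)=-0.076771+0.312770i, Y(Ω₂)=-0.079546+0.019070i
  term(m=+2) = -0.040247-0.000435i   from Y*(Ω₁)=+0.096994+0.050668i, Y(Ω₂)=-0.327829+0.166768i
  term(m=+3) = +0.000390-0.024066i   from Y*(Ω₁)=-0.204462+0.232140i, Y(Ω₂)=-0.059214+0.050473i
  term(m=+4) = +0.077904+0.001684i   from Y*(Ω₁)=+0.132078+0.189778i, Y(Ω₂)=+0.198447-0.272390i
  term(m=+5) = -0.002551+0.094398i   from Y*(Ω₁)=-0.201379+0.077486i, Y(Ω₂)=+0.168141-0.404060i
  term(m=+6) = +0.122436+0.003971i   from Y*(Ω₁)=+0.056236+0.441759i, Y(Ω₂)=+0.043565-0.271609i
  term(m=+7) = +0.001033-0.027291i   from Y*(Ω₁)=+0.288807+0.033090i, Y(Ω₂)=-0.007157-0.093677i
Accumulated sum +0.343062+0.000000i; after 4π/(2l+1) scaling, +0.287403+0.000000i ⇒ P_7 = 0.287403

0.287403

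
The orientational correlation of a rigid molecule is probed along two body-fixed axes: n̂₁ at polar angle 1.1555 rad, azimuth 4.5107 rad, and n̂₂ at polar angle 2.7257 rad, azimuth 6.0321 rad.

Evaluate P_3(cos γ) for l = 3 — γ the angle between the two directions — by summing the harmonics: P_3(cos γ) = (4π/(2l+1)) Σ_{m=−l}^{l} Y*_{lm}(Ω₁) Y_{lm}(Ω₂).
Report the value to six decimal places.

Addition theorem: P_3(cos γ) = (4π/7) Σ_m Y*_{lm}(Ω₁) Y_{lm}(Ω₂), m = −3…3:
  m=-3: Y*=0.18180 + 0.26287j  Y=0.02007 + 0.01882j  product -0.00130 + 0.00870j
  m=-2: Y*=-0.31751 + 0.13551j  Y=-0.13375 - 0.07345j  product 0.05242 + 0.00520j
  m=-1: Y*=0.01102 + 0.05391j  Y=0.40268 + 0.10329j  product -0.00113 + 0.02285j
  m=+0: Y*=-0.32914 + 0.00000j  Y=-0.40414 + 0.00000j  product 0.13302 + 0.00000j
  m=+1: Y*=-0.01102 + 0.05391j  Y=-0.40268 + 0.10329j  product -0.00113 - 0.02285j
  m=+2: Y*=-0.31751 - 0.13551j  Y=-0.13375 + 0.07345j  product 0.05242 - 0.00520j
  m=+3: Y*=-0.18180 + 0.26287j  Y=-0.02007 + 0.01882j  product -0.00130 - 0.00870j
Σ over m = 0.23300 - 0.00000j; ×(4π/7) → 0.41828 - 0.00000j. Real part: 0.418285

0.418285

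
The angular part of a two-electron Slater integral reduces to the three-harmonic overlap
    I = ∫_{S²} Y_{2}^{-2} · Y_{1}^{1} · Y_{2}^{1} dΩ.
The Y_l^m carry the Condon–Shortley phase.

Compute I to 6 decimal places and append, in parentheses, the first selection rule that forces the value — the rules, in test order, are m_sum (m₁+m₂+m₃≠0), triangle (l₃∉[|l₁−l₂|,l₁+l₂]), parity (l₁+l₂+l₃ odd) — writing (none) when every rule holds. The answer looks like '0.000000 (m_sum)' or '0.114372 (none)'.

L=5 odd ⇒ parity kills the (l;000) factor ⇒ I = 0

0.000000 (parity)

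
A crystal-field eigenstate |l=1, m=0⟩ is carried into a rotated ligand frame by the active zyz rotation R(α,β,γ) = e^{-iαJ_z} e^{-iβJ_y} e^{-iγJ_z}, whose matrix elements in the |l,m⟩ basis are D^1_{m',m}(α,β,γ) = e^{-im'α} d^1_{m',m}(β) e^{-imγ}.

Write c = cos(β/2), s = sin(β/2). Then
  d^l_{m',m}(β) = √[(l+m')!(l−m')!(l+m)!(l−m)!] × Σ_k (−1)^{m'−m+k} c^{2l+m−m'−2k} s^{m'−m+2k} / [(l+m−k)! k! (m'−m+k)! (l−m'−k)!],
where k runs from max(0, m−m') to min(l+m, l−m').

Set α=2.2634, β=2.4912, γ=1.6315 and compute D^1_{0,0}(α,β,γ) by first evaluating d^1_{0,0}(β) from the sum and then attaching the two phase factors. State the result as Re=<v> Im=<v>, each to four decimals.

Re=-0.7958 Im=0.0000

Split into d^1_{0,0}(β=2.4912) × two z-phases.
With c≡cos(β/2)=0.319495 and s≡sin(β/2)=0.947588, N=[1·1·1·1]^{1/2}=1.000000
Admissible k: 0..1 (factorial args all ≥0)
  k=0: (−1)^0·1.0000/(1)·0.3195^2·0.9476^0 = +0.102077
  k=1: (−1)^1·1.0000/(1)·0.3195^0·0.9476^2 = -0.897923
d^1_{0,0}(2.4912) = +0.102077 -0.897923 = -0.795846
Attach z-rotation phases: D = e^{-i(0)(2.2634)}·(-0.795846)·e^{-i(0)(1.6315)} = -0.795846+0.000000i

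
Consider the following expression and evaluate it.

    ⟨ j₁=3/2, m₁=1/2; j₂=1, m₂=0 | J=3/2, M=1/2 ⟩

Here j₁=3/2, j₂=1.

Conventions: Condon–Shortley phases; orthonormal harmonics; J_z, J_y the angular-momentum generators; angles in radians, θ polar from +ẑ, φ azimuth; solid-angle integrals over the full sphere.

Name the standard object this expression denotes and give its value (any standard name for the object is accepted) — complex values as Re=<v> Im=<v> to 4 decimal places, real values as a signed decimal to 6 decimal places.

Clebsch–Gordan coefficient, +√(1/15) ≈ +0.258199

This is a Clebsch–Gordan (vector-coupling) coefficient.
j₁+j₂−J=1  J+j₁−j₂=2  J−j₁+j₂=1  j₁+j₂+J+1=5
(j₁±m₁, j₂±m₂, J±M) = (2,1,1,1,2,1)
P² = 4/15
sum k=0..1:
  [0] +1/1 = 1
  [1] −1/2 = -1/2
S = 1/2
C² = P²·S² = 1/15 ; C = +0.258199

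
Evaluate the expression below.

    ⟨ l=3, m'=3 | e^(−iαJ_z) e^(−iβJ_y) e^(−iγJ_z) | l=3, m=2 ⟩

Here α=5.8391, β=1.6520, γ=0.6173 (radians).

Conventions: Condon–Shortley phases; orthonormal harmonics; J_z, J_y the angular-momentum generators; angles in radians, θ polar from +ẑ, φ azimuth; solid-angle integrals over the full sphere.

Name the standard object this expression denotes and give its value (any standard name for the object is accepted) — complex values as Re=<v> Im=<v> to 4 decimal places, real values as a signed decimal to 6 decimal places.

Wigner D-matrix element, Re=-0.2564 Im=-0.0251

This is a Wigner D-matrix element — the rotation-matrix element ⟨l m'| R(α,β,γ) |l m⟩ in the angular-momentum basis.
First d^3_{3,2}(β=1.6520), then the phase factors e^{-i(3)α} and e^{-i(2)γ}:
Half-angle: c=0.677822, s=0.735226. N=√(720·1·120·1)=293.938769
k∈{0} keeps every argument non-negative
  k=0: (−1)^1·293.9388/(120)·0.6778^5·0.7352^1 = -0.257677
d^3_{3,2}(1.6520) = -0.257677
Attach z-rotation phases: D = e^{-i(3)(5.8391)}·(-0.257677)·e^{-i(2)(0.6173)} = -0.256449-0.025124i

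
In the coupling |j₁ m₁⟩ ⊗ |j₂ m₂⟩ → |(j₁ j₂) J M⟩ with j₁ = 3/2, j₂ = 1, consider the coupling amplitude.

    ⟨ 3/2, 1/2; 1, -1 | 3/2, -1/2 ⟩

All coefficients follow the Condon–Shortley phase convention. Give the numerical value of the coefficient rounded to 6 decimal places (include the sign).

triangle: 1!*2!*1!/5! = 2/120
(j±m)!: 2!*1!*0!*2!*1!*2! = 8
prefactor² = (2J+1)*Δ*N² = 8/15
  k=0: +1/(0!*1!*1!*0!*1!*1!) = 1
Σ = 1  ⇒  CG² = 8/15*1² = 8/15
CG = +√(8/15) = +0.730297

+0.730297  (= +√(8/15))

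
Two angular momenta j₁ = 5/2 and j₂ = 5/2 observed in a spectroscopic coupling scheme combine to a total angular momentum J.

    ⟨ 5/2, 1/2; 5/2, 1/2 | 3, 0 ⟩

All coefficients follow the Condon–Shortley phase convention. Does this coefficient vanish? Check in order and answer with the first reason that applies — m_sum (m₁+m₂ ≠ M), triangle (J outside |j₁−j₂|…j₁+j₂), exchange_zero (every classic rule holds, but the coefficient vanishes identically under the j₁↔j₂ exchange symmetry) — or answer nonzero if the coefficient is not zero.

m-sum: m₁+m₂ = 1/2+1/2 = 1, M = 0  ✗ ⇒ coefficient is 0

m_sum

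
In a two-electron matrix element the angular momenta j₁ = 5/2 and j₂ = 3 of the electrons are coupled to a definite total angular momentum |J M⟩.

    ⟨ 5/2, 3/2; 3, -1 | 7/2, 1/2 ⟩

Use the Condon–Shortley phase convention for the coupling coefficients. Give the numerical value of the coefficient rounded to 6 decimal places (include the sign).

triangle: 2!·3!·4!/10! = 288/3628800
(j±m)!: 4!·1!·2!·4!·4!·3! = 165888
prefactor² = (2J+1)·Δ·N² = 18432/175
  k=0: +1/(0!·2!·1!·2!·2!·2!) = 1/16
  k=1: −1/(1!·1!·0!·1!·3!·3!) = -1/36
Σ = 5/144  ⇒  CG² = 18432/175·(5/144)² = 8/63
CG = +√(8/63) = +0.356348

+√(8/63) = +0.356348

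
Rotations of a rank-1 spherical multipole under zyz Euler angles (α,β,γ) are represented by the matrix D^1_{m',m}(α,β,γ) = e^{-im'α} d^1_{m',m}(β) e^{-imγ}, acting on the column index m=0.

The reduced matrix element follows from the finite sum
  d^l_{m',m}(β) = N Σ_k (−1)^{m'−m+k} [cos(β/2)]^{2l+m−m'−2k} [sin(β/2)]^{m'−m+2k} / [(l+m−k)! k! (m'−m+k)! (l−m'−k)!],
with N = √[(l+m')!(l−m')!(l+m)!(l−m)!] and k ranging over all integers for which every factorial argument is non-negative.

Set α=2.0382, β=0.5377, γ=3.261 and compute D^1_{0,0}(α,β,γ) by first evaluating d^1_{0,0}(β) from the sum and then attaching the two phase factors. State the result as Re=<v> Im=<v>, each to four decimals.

First d^1_{0,0}(β=0.5377), then the phase factors e^{-i(0)α} and e^{-i(0)γ}:
c=cos(0.537700/2)=0.964077, s=sin(0.537700/2)=0.265623; N=√[1·1·1·1]=1.000000
k: max(0,(0)−(0))=0 … min(1+(0),1−(0))=1
  k=0: (−1)^0·1.0000/(1)·0.9641^2·0.2656^0 = +0.929444
  k=1: (−1)^1·1.0000/(1)·0.9641^0·0.2656^2 = -0.070556
d^1_{0,0}(0.5377) = +0.929444 -0.070556 = +0.858889
Phases: e^{-i·(0)·2.0382}=+1.000000+0.000000i, e^{-i·(0)·3.2610}=+1.000000+0.000000i ⇒ D=+0.858889+0.000000i

Re=0.8589 Im=0.0000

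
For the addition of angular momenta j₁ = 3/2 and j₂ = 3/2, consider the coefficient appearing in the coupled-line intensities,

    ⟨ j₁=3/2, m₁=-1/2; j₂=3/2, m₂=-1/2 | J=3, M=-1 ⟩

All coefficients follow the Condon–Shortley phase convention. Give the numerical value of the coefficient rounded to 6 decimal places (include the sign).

+0.774597  (= +√(3/5))

triangle: 0!·3!·3!/7! = 36/5040
(j±m)!: 1!·2!·1!·2!·2!·4! = 192
prefactor² = (2J+1)·Δ·N² = 48/5
  k=0: +1/(0!·0!·2!·1!·1!·2!) = 1/4
Σ = 1/4  ⇒  CG² = 48/5·(1/4)² = 3/5
CG = +√(3/5) = +0.774597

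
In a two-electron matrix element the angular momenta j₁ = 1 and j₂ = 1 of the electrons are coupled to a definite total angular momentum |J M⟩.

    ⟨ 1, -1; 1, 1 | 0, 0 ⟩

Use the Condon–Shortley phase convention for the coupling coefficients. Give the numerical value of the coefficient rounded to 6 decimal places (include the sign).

+0.577350

j₁+j₂−J=2  J+j₁−j₂=0  J−j₁+j₂=0  j₁+j₂+J+1=3
(j₁±m₁, j₂±m₂, J±M) = (0,2,2,0,0,0)
P² = 4/3
sum k=2..2:
  [2] +1/2 = 1/2
S = 1/2
C² = P²·S² = 1/3 ; C = +0.577350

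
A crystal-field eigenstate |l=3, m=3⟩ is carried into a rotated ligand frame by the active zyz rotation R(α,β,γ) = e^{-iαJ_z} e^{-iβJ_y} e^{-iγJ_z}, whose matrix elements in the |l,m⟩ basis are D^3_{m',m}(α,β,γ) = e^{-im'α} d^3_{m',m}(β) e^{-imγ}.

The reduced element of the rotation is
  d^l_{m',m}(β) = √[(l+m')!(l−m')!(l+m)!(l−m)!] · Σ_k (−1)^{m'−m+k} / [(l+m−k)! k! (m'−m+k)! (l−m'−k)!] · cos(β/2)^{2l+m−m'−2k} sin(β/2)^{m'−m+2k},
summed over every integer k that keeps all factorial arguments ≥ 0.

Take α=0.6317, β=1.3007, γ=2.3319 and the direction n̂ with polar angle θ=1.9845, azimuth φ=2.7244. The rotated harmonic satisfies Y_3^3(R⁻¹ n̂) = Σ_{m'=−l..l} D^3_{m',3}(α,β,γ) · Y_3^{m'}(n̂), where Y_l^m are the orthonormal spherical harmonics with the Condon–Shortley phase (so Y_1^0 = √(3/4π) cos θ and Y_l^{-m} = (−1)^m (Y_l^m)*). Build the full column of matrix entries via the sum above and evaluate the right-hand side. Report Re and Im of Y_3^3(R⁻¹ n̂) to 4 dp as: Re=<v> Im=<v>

Need the full column D^3_{m',3} for m'=−3..3 at α=0.6317, β=1.3007, γ=2.3319.
cos(β/2)=0.795872, sin(β/2)=0.605465
d^3_{-3,3}: single k=6 term ⇒ +0.049265;  D = +0.018648+0.045599i
d^3_{-2,3}: single k=5 term ⇒ +0.158622;  D = +0.135156+0.083029i
d^3_{-1,3}: single k=4 term ⇒ +0.329677;  D = +0.328601-0.026614i
d^3_{0,3}: single k=3 term ⇒ +0.500394;  D = +0.378658-0.327127i
d^3_{1,3}: single k=2 term ⇒ +0.569635;  D = +0.127967-0.555075i
d^3_{2,3}: single k=1 term ⇒ +0.473566;  D = -0.186645-0.435234i
d^3_{3,3}: single k=0 term ⇒ +0.254132;  D = -0.218754-0.129343i
Y_3^{m'}(θ=1.9845,φ=2.7244) and Σ D·Y over m':
  (+0.0186+0.0456i)·(-0.1005-0.3041i)  (+0.1352+0.0830i)·(-0.2313-0.2552i)  (+0.3286-0.0266i)·(+0.0519+0.0230i)  (+0.3787-0.3271i)·(+0.3288+0.0000i)  (+0.1280-0.5551i)·(-0.0519+0.0230i)  (-0.1866-0.4352i)·(-0.2313+0.2552i)  (-0.2188-0.1293i)·(+0.1005-0.3041i)
Y_3^3(R⁻¹ n̂) = +0.243165-0.026990i

Re=0.2432 Im=-0.0270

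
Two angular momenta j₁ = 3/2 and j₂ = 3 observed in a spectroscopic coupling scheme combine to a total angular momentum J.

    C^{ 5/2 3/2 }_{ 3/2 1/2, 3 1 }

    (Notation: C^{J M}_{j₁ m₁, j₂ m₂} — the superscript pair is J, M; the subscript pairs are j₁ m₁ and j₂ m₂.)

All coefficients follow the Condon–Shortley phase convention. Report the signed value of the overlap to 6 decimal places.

−√(7/20) ≈ -0.591608

triangle: 2!*1!*4!/8! = 48/40320
(j±m)!: 2!*1!*4!*2!*4!*1! = 2304
prefactor² = (2J+1)*Δ*N² = 576/35
  k=0: +1/(0!*2!*1!*4!*0!*0!) = 1/48
  k=1: −1/(1!*1!*0!*3!*1!*1!) = -1/6
Σ = -7/48  ⇒  CG² = 576/35*(-7/48)² = 7/20
CG = −√(7/20) = -0.591608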